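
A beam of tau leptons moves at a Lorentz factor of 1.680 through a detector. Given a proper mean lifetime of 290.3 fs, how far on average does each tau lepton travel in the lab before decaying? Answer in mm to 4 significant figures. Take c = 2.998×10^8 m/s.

d ≈ 0.1175 mm

β = √(1 − 1/γ²) = √(1 − 1/1.680²) = 0.803549
Dilated lifetime: Δt = γτ₀ = 1.680 × 290.3 fs = 487.704 fs
d = vΔt = 0.803549c × 487.704 fs = 2.40904×10^8 m/s × 4.87704×10^-13 s = 0.1175 mm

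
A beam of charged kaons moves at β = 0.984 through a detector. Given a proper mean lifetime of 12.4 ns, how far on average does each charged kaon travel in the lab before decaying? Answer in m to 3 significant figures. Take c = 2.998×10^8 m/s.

γ = 1/√(1 − 0.984²) = 5.6127
Dilated lifetime: Δt = γτ₀ = 5.6127 × 12.4 ns = 69.597 ns
d = vΔt = 0.984c × 69.597 ns = 2.9500×10^8 m/s × 6.9597×10^-8 s = 20.5 m

d ≈ 20.5 m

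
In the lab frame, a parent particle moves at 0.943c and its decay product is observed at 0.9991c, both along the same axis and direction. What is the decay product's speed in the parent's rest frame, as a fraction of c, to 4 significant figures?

Inverse velocity addition: u' = (u − v)/(1 − uv/c²)
= (0.9991 − 0.943)/(1 − 0.9991×0.943) = 0.05610/0.0578487 = 0.9698

u' ≈ 0.9698c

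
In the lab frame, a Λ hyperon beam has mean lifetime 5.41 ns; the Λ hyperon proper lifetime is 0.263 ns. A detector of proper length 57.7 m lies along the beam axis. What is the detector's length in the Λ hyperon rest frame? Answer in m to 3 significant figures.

Time dilation ⇒ γ = Δt/τ₀ = 5.41/0.263 = 20.570
Length contraction: L = L₀/γ = 57.7/20.570 = 2.81 m

L ≈ 2.81 m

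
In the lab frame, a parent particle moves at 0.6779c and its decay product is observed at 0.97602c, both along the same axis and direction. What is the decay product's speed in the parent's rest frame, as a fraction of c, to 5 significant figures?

Inverse velocity addition: u' = (u − v)/(1 − uv/c²)
= (0.97602 − 0.6779)/(1 − 0.97602×0.6779) = 0.29812/0.3383560 = 0.88108

u' ≈ 0.88108c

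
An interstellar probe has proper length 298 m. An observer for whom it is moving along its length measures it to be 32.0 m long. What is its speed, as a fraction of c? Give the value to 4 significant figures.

γ = L₀/L = 298/32.0 = 9.31250
β = √(1 − 1/γ²) = 0.9942

β ≈ 0.9942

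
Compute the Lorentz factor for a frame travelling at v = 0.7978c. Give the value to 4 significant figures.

γ = 1/√(1 − β²) = 1/√(1 − 0.7978²) = 1/√(0.363515) = 1.659

γ ≈ 1.659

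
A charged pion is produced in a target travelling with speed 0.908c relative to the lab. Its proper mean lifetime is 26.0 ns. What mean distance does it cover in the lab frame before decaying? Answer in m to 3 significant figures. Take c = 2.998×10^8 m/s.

d ≈ 16.9 m

γ = 1/√(1 − 0.908²) = 2.3868
Dilated lifetime: Δt = γτ₀ = 2.3868 × 26.0 ns = 62.057 ns
d = vΔt = 0.908c × 62.057 ns = 2.7222×10^8 m/s × 6.2057×10^-8 s = 16.9 m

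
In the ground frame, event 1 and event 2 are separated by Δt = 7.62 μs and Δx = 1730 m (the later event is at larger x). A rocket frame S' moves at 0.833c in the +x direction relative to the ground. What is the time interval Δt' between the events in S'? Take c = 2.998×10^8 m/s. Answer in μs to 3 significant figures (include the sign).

γ = 1/√(1 − 0.833²) = 1.8074
Δt' = γ(Δt − vΔx/c²) = 1.8074 × (7.62 μs − 0.833×1730 m / (2.998×10^8 m/s))
= 1.8074 × (2.8132 μs) = 5.08 μs

Δt' ≈ 5.08 μs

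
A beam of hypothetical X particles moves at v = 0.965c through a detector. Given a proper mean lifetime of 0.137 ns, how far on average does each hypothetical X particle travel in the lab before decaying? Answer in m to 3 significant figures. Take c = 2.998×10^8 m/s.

d ≈ 0.151 m

γ = 1/√(1 − 0.965²) = 3.8132
Dilated lifetime: Δt = γτ₀ = 3.8132 × 0.137 ns = 0.52240 ns
d = vΔt = 0.965c × 0.52240 ns = 2.8931×10^8 m/s × 5.2240×10^-10 s = 0.151 m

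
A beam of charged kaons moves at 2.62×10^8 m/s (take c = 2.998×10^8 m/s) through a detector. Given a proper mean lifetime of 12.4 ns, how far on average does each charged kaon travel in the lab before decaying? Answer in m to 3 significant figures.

d ≈ 6.68 m

β = v/c = 2.62×10^8 / 2.998×10^8 = 0.87392
γ = 1/√(1 − 0.87392²) = 2.0573
Dilated lifetime: Δt = γτ₀ = 2.0573 × 12.4 ns = 25.510 ns
d = vΔt = 0.87392c × 25.510 ns = 2.6200×10^8 m/s × 2.5510×10^-8 s = 6.68 m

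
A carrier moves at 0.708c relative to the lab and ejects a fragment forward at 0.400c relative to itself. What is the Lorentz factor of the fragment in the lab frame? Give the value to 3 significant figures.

u_lab = (0.400 + 0.708)/(1 + 0.400×0.708) = 1.108/1.28320 = 0.863466
γ = 1/√(1 − 0.863466²) = 1.98

γ ≈ 1.98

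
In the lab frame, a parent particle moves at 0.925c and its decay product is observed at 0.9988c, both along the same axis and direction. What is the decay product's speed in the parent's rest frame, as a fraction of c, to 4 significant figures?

Inverse velocity addition: u' = (u − v)/(1 − uv/c²)
= (0.9988 − 0.925)/(1 − 0.9988×0.925) = 0.07380/0.0761100 = 0.9696

u' ≈ 0.9696c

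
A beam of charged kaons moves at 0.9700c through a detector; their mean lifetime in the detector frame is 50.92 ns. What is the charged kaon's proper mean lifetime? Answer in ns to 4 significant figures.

γ = 1/√(1 − 0.9700²) = 4.11345
Proper time: τ₀ = Δt/γ = 50.92/4.11345 = 12.38 ns

τ₀ ≈ 12.38 ns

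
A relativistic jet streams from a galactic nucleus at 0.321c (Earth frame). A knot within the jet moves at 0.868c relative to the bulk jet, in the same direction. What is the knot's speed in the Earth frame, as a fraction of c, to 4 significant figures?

u ≈ 0.9299c

Relativistic velocity addition: u = (u' + v)/(1 + u'v/c²)
= (0.868 + 0.321)/(1 + 0.868×0.321) = 1.189/1.27863 = 0.9299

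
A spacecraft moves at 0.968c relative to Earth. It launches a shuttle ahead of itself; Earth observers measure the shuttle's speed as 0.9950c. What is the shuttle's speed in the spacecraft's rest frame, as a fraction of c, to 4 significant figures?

u' ≈ 0.7329c

Inverse velocity addition: u' = (u − v)/(1 − uv/c²)
= (0.9950 − 0.968)/(1 − 0.9950×0.968) = 0.02700/0.0368400 = 0.7329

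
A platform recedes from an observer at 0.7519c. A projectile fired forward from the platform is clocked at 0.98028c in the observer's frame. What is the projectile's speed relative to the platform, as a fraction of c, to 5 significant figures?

Inverse velocity addition: u' = (u − v)/(1 − uv/c²)
= (0.98028 − 0.7519)/(1 − 0.98028×0.7519) = 0.22838/0.2629275 = 0.86860

u' ≈ 0.86860c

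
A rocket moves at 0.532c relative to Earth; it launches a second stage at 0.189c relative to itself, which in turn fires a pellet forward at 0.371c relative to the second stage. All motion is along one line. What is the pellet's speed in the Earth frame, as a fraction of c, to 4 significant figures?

u ≈ 0.8255c

Compose boost 2: (0.189 + 0.532)/(1 + 0.189×0.532) = 0.7210/1.10055 = 0.655128
Compose boost 3: (0.371 + 0.655128)/(1 + 0.371×0.655128) = 1.02613/1.24305 = 0.8255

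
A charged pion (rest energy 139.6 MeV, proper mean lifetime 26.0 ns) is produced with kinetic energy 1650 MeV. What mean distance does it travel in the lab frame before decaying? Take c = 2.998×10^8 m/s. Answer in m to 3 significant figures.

γ = 1 + K/(m₀c²) = 1 + 1650/139.6 = 12.819
β = √(1 − 1/γ²) = 0.99695
Dilated lifetime: γτ₀ = 12.819 × 26.0 ns = 333.31 ns
d = βc·γτ₀ = 0.99695 × (2.998×10^8 m/s) × 3.3331×10^-7 s = 99.6 m

d ≈ 99.6 m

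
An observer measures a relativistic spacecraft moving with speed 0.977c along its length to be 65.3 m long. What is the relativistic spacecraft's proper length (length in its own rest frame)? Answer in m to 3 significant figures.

L₀ ≈ 306 m

γ = 1/√(1 − 0.977²) = 4.6896
L₀ = γL = 4.6896 × 65.3 = 306 m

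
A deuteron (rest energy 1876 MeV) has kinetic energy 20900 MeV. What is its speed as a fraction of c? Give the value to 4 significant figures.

γ = 1 + K/(m₀c²) = 1 + 20900/1876 = 12.1407
β = √(1 − 1/γ²) = 0.9966

β ≈ 0.9966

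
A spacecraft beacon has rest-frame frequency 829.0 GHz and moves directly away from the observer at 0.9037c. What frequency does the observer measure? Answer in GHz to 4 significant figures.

Relativistic Doppler: f_obs = f_src √((1−β)/(1+β))
= 829.0 × √(0.0963000/1.90370) = 829.0 × 0.224913 = 186.5 GHz

f_obs ≈ 186.5 GHz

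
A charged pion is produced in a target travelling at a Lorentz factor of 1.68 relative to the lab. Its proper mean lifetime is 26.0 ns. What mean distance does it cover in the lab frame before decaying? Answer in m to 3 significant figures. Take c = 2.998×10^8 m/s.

d ≈ 10.5 m

β = √(1 − 1/γ²) = √(1 − 1/1.68²) = 0.80355
Dilated lifetime: Δt = γτ₀ = 1.68 × 26.0 ns = 43.680 ns
d = vΔt = 0.80355c × 43.680 ns = 2.4090×10^8 m/s × 4.3680×10^-8 s = 10.5 m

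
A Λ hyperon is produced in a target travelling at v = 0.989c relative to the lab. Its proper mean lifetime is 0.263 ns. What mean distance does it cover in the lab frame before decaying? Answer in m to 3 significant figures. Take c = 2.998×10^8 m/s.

γ = 1/√(1 − 0.989²) = 6.7606
Dilated lifetime: Δt = γτ₀ = 6.7606 × 0.263 ns = 1.7780 ns
d = vΔt = 0.989c × 1.7780 ns = 2.9650×10^8 m/s × 1.7780×10^-9 s = 0.527 m

d ≈ 0.527 m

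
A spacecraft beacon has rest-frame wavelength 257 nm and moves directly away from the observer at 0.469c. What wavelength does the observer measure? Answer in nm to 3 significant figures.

λ_obs ≈ 427 nm

Relativistic Doppler: λ_obs = λ_src √((1+β)/(1−β))
= 257 × √(1.4690/0.53100) = 257 × 1.6633 = 427 nm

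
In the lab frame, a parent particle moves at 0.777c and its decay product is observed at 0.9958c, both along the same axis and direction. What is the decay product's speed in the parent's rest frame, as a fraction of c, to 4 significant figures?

u' ≈ 0.9670c

Inverse velocity addition: u' = (u − v)/(1 − uv/c²)
= (0.9958 − 0.777)/(1 − 0.9958×0.777) = 0.2188/0.226263 = 0.9670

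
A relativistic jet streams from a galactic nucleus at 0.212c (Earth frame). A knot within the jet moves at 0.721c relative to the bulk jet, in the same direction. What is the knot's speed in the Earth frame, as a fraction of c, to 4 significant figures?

u ≈ 0.8093c

Relativistic velocity addition: u = (u' + v)/(1 + u'v/c²)
= (0.721 + 0.212)/(1 + 0.721×0.212) = 0.9330/1.15285 = 0.8093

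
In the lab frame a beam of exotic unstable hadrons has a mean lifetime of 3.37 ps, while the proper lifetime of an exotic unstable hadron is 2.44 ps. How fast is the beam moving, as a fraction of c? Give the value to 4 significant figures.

β ≈ 0.6898

γ = Δt/τ₀ = 3.37/2.44 = 1.38115
β = √(1 − 1/γ²) = √(1 − 1/1.38115²) = 0.6898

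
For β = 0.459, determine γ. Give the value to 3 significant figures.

γ ≈ 1.13

γ = 1/√(1 − β²) = 1/√(1 − 0.459²) = 1/√(0.78932) = 1.13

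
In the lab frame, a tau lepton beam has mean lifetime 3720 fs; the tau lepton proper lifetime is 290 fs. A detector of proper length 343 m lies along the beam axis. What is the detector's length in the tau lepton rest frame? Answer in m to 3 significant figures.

L ≈ 26.7 m

Time dilation ⇒ γ = Δt/τ₀ = 3720/290 = 12.828
Length contraction: L = L₀/γ = 343/12.828 = 26.7 m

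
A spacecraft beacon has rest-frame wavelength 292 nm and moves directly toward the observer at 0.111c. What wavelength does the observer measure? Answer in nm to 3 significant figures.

λ_obs ≈ 261 nm

Relativistic Doppler: λ_obs = λ_src √((1−β)/(1+β))
= 292 × √(0.88900/1.1110) = 292 × 0.89453 = 261 nm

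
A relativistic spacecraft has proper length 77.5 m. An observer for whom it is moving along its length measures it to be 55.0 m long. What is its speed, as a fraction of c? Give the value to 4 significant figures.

β ≈ 0.7045

γ = L₀/L = 77.5/55.0 = 1.40909
β = √(1 − 1/γ²) = 0.7045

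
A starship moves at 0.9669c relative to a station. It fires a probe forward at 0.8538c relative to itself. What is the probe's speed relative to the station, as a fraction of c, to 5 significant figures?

u ≈ 0.99735c

Relativistic velocity addition: u = (u' + v)/(1 + u'v/c²)
= (0.8538 + 0.9669)/(1 + 0.8538×0.9669) = 1.8207/1.825539 = 0.99735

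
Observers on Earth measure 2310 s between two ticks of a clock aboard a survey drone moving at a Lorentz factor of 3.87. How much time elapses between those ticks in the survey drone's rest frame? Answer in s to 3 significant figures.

τ₀ ≈ 597 s

γ = 3.87 (given)
Proper time: τ₀ = Δt/γ = 2310/3.87 = 597 s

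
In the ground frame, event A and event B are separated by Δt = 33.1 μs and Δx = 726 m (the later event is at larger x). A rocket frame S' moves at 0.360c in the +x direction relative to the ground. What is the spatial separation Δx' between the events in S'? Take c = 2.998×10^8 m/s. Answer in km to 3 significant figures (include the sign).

γ = 1/√(1 − 0.360²) = 1.0719
Δx' = γ(Δx − vΔt) = 1.0719 × (726 m − 0.360×(2.998×10^8 m/s)×33.1×10^-6 s)
= 1.0719 × (-2846.4 m) = -3.05 km

Δx' ≈ -3.05 km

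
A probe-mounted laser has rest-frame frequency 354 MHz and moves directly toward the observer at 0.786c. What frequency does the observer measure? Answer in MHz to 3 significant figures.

Relativistic Doppler: f_obs = f_src √((1+β)/(1−β))
= 354 × √(1.7860/0.21400) = 354 × 2.8889 = 1020 MHz

f_obs ≈ 1020 MHz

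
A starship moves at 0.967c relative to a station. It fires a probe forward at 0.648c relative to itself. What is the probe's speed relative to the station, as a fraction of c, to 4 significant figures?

u ≈ 0.9929c

Relativistic velocity addition: u = (u' + v)/(1 + u'v/c²)
= (0.648 + 0.967)/(1 + 0.648×0.967) = 1.615/1.62662 = 0.9929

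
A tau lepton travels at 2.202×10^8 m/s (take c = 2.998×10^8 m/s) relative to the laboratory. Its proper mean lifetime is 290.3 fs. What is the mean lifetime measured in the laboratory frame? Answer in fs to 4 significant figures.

Δt ≈ 427.8 fs

β = v/c = 2.202×10^8 / 2.998×10^8 = 0.734490
γ = 1/√(1 − 0.734490²) = 1.47358
Time dilation: Δt = γτ₀ = 1.47358 × 290.3 fs = 427.8 fs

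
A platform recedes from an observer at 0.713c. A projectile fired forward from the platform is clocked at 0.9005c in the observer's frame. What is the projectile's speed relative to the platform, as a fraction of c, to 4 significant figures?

u' ≈ 0.5238c

Inverse velocity addition: u' = (u − v)/(1 − uv/c²)
= (0.9005 − 0.713)/(1 − 0.9005×0.713) = 0.1875/0.357944 = 0.5238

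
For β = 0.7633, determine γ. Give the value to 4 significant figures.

γ = 1/√(1 − β²) = 1/√(1 − 0.7633²) = 1/√(0.417373) = 1.548

γ ≈ 1.548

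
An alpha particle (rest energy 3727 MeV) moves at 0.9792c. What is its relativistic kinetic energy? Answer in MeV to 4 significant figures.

γ = 1/√(1 − 0.9792²) = 4.92860
K = (γ − 1)m₀c² = (4.92860 − 1) × 3727 MeV = 3.92860 × 3727 MeV = 14640 MeV

K ≈ 14640 MeV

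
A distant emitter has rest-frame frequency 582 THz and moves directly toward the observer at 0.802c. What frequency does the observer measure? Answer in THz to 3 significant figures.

f_obs ≈ 1760 THz

Relativistic Doppler: f_obs = f_src √((1+β)/(1−β))
= 582 × √(1.8020/0.19800) = 582 × 3.0168 = 1760 THz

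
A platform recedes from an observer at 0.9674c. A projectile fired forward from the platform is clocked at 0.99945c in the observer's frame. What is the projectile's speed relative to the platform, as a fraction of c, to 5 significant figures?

Inverse velocity addition: u' = (u − v)/(1 − uv/c²)
= (0.99945 − 0.9674)/(1 − 0.99945×0.9674) = 0.032050/0.03313207 = 0.96734

u' ≈ 0.96734c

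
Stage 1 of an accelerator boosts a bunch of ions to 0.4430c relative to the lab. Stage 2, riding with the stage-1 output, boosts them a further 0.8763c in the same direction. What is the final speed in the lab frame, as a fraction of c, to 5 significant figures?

Compose boost 2: (0.8763 + 0.4430)/(1 + 0.8763×0.4430) = 1.3193/1.388201 = 0.95037

u ≈ 0.95037c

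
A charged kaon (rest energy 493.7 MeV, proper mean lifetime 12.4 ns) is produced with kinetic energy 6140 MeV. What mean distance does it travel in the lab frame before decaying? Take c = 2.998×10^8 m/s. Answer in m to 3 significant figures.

d ≈ 49.8 m

γ = 1 + K/(m₀c²) = 1 + 6140/493.7 = 13.437
β = √(1 − 1/γ²) = 0.99723
Dilated lifetime: γτ₀ = 13.437 × 12.4 ns = 166.62 ns
d = βc·γτ₀ = 0.99723 × (2.998×10^8 m/s) × 1.6662×10^-7 s = 49.8 m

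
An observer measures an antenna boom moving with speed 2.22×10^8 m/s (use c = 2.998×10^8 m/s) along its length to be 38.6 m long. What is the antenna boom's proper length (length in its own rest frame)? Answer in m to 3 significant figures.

β = v/c = 2.22×10^8 / 2.998×10^8 = 0.74049
γ = 1/√(1 − 0.74049²) = 1.4880
L₀ = γL = 1.4880 × 38.6 = 57.4 m

L₀ ≈ 57.4 m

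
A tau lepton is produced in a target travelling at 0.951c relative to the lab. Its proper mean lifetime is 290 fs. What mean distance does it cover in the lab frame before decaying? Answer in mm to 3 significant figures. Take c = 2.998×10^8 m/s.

d ≈ 0.267 mm

γ = 1/√(1 − 0.951²) = 3.2342
Dilated lifetime: Δt = γτ₀ = 3.2342 × 290 fs = 937.93 fs
d = vΔt = 0.951c × 937.93 fs = 2.8511×10^8 m/s × 9.3793×10^-13 s = 0.267 mm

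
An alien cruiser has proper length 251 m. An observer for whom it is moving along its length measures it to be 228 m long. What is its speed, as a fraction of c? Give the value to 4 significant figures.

β ≈ 0.4182

γ = L₀/L = 251/228 = 1.10088
β = √(1 − 1/γ²) = 0.4182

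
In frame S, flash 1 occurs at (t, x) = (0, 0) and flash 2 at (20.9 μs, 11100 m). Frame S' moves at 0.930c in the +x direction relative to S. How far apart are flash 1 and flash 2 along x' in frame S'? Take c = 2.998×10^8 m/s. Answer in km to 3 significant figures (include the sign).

γ = 1/√(1 − 0.930²) = 2.7206
Δx' = γ(Δx − vΔt) = 2.7206 × (11100 m − 0.930×(2.998×10^8 m/s)×20.9×10^-6 s)
= 2.7206 × (5272.8 m) = 14.3 km

Δx' ≈ 14.3 km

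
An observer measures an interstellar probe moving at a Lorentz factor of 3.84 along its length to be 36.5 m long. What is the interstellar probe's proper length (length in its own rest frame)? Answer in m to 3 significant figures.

L₀ ≈ 140 m

γ = 3.84 (given)
L₀ = γL = 3.84 × 36.5 = 140 m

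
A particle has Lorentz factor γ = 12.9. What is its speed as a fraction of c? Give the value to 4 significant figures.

β = √(1 − 1/γ²) = √(1 − 1/12.9²) = √(0.993991) = 0.9970

β ≈ 0.9970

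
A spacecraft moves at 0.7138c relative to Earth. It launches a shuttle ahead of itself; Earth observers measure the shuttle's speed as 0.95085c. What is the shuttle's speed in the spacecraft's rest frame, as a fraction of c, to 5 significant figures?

Inverse velocity addition: u' = (u − v)/(1 − uv/c²)
= (0.95085 − 0.7138)/(1 − 0.95085×0.7138) = 0.23705/0.3212833 = 0.73782

u' ≈ 0.73782c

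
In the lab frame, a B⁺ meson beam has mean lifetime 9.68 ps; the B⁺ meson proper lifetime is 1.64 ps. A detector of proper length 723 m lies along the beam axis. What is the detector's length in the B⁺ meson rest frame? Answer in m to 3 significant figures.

L ≈ 122 m

Time dilation ⇒ γ = Δt/τ₀ = 9.68/1.64 = 5.9024
Length contraction: L = L₀/γ = 723/5.9024 = 122 m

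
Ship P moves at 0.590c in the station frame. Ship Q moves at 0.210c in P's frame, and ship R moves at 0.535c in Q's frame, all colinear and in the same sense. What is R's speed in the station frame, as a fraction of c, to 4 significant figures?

u ≈ 0.9029c

Compose boost 2: (0.210 + 0.590)/(1 + 0.210×0.590) = 0.8000/1.12390 = 0.711807
Compose boost 3: (0.535 + 0.711807)/(1 + 0.535×0.711807) = 1.24681/1.38082 = 0.9029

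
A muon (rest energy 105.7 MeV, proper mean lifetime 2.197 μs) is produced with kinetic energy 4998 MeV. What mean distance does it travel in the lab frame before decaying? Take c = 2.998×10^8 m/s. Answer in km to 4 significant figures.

γ = 1 + K/(m₀c²) = 1 + 4998/105.7 = 48.2848
β = √(1 − 1/γ²) = 0.999786
Dilated lifetime: γτ₀ = 48.2848 × 2.197 μs = 106.082 μs
d = βc·γτ₀ = 0.999786 × (2.998×10^8 m/s) × 0.000106082 s = 31.80 km

d ≈ 31.80 km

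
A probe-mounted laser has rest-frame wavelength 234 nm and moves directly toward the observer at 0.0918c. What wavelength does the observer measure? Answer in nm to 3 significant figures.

λ_obs ≈ 213 nm

Relativistic Doppler: λ_obs = λ_src √((1−β)/(1+β))
= 234 × √(0.90820/1.0918) = 234 × 0.91205 = 213 nm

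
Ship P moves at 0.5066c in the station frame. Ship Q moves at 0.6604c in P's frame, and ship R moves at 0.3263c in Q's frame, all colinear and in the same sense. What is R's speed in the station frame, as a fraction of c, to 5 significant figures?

u ≈ 0.93419c

Compose boost 2: (0.6604 + 0.5066)/(1 + 0.6604×0.5066) = 1.1670/1.334559 = 0.8744464
Compose boost 3: (0.3263 + 0.8744464)/(1 + 0.3263×0.8744464) = 1.200746/1.285332 = 0.93419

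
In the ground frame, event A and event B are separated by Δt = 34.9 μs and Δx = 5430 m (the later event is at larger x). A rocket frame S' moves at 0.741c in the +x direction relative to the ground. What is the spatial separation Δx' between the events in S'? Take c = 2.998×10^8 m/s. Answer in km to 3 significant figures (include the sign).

Δx' ≈ -3.46 km

γ = 1/√(1 − 0.741²) = 1.4892
Δx' = γ(Δx − vΔt) = 1.4892 × (5430 m − 0.741×(2.998×10^8 m/s)×34.9×10^-6 s)
= 1.4892 × (-2323.1 m) = -3.46 km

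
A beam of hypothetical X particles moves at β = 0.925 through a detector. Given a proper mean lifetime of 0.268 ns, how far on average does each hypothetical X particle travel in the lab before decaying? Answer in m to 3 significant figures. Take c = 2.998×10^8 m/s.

d ≈ 0.196 m

γ = 1/√(1 − 0.925²) = 2.6318
Dilated lifetime: Δt = γτ₀ = 2.6318 × 0.268 ns = 0.70532 ns
d = vΔt = 0.925c × 0.70532 ns = 2.7732×10^8 m/s × 7.0532×10^-10 s = 0.196 m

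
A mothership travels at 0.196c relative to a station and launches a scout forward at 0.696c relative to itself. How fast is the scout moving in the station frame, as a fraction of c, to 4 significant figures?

u ≈ 0.7849c

Compose boost 2: (0.696 + 0.196)/(1 + 0.696×0.196) = 0.8920/1.13642 = 0.7849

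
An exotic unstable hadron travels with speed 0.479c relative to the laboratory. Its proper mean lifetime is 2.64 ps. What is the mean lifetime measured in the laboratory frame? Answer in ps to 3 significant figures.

γ = 1/√(1 − 0.479²) = 1.1392
Time dilation: Δt = γτ₀ = 1.1392 × 2.64 ps = 3.01 ps

Δt ≈ 3.01 ps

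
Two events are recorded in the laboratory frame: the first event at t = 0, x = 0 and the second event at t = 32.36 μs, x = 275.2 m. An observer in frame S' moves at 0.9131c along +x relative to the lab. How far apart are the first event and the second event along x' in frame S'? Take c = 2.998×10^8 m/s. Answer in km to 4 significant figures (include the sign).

γ = 1/√(1 − 0.9131²) = 2.45257
Δx' = γ(Δx − vΔt) = 2.45257 × (275.2 m − 0.9131×(2.998×10^8 m/s)×32.36×10^-6 s)
= 2.45257 × (-8583.27 m) = -21.05 km

Δx' ≈ -21.05 km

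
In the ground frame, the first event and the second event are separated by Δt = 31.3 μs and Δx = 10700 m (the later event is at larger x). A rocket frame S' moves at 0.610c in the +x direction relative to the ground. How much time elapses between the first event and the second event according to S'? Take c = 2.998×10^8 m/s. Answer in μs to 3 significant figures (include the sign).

Δt' ≈ 12.0 μs

γ = 1/√(1 − 0.610²) = 1.2620
Δt' = γ(Δt − vΔx/c²) = 1.2620 × (31.3 μs − 0.610×10700 m / (2.998×10^8 m/s))
= 1.2620 × (9.5288 μs) = 12.0 μs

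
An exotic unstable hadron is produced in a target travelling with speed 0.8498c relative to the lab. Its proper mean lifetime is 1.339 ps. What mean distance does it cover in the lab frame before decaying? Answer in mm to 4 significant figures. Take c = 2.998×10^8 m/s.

d ≈ 0.6472 mm

γ = 1/√(1 − 0.8498²) = 1.89715
Dilated lifetime: Δt = γτ₀ = 1.89715 × 1.339 ps = 2.54029 ps
d = vΔt = 0.8498c × 2.54029 ps = 2.54770×10^8 m/s × 2.54029×10^-12 s = 0.6472 mm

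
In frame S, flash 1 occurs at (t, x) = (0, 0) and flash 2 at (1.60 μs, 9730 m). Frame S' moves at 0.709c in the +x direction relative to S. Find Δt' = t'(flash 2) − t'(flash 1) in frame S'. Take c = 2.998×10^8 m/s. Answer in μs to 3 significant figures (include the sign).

γ = 1/√(1 − 0.709²) = 1.4180
Δt' = γ(Δt − vΔx/c²) = 1.4180 × (1.60 μs − 0.709×9730 m / (2.998×10^8 m/s))
= 1.4180 × (-21.411 μs) = -30.4 μs

Δt' ≈ -30.4 μs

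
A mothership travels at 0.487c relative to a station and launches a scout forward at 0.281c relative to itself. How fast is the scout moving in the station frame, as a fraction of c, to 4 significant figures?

Compose boost 2: (0.281 + 0.487)/(1 + 0.281×0.487) = 0.7680/1.13685 = 0.6756

u ≈ 0.6756c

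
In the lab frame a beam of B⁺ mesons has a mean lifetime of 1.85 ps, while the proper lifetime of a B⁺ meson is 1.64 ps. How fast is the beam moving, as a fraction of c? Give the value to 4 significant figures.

β ≈ 0.4628

γ = Δt/τ₀ = 1.85/1.64 = 1.12805
β = √(1 − 1/γ²) = √(1 − 1/1.12805²) = 0.4628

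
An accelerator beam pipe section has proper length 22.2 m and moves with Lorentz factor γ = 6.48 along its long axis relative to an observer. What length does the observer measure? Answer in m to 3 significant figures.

L ≈ 3.43 m

γ = 6.48 (given)
Length contraction: L = L₀/γ = 22.2/6.48 = 3.43 m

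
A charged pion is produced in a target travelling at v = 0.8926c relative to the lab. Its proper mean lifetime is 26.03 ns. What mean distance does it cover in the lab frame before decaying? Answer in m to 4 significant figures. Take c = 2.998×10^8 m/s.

d ≈ 15.45 m

γ = 1/√(1 − 0.8926²) = 2.21804
Dilated lifetime: Δt = γτ₀ = 2.21804 × 26.03 ns = 57.7355 ns
d = vΔt = 0.8926c × 57.7355 ns = 2.67601×10^8 m/s × 5.77355×10^-8 s = 15.45 m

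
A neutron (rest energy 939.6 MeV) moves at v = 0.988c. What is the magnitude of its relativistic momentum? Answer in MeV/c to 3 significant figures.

p ≈ 6010 MeV/c

γ = 1/√(1 − 0.988²) = 6.4744
p = γβm₀c = 6.4744 × 0.988 × 939.6 MeV/c = 6010 MeV/c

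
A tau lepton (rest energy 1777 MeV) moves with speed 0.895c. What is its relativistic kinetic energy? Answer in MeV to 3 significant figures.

γ = 1/√(1 − 0.895²) = 2.2418
K = (γ − 1)m₀c² = (2.2418 − 1) × 1777 MeV = 1.2418 × 1777 MeV = 2210 MeV

K ≈ 2210 MeV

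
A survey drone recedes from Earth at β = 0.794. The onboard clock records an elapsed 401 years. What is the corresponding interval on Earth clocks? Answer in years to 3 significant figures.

Δt ≈ 660 years

γ = 1/√(1 − 0.794²) = 1.6450
Time dilation: Δt = γτ₀ = 1.6450 × 401 years = 660 years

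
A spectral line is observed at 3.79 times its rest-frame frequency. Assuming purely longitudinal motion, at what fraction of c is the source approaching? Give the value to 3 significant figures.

β ≈ 0.870

f_obs/f_src = √((1+β)/(1−β)) = 3.79  ⇒  (1+β)/(1−β) = 14.364
β = |1 − D²|/(1 + D²) = |1 − 14.364|/(1 + 14.364) = 0.870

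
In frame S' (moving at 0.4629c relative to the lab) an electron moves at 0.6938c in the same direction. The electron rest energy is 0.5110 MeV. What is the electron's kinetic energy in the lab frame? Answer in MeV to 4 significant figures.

K ≈ 0.5466 MeV

u_lab = (0.6938 + 0.4629)/(1 + 0.6938×0.4629) = 0.8755185
γ = 1/√(1 − 0.8755185²) = 2.06960
K = (γ − 1)m₀c² = (2.06960 − 1) × 0.5110 = 1.06960 × 0.5110 = 0.5466 MeV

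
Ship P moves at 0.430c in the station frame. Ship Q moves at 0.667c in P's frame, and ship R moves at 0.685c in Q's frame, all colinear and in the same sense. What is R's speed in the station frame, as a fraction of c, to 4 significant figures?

u ≈ 0.9707c

Compose boost 2: (0.667 + 0.430)/(1 + 0.667×0.430) = 1.097/1.28681 = 0.852496
Compose boost 3: (0.685 + 0.852496)/(1 + 0.685×0.852496) = 1.53750/1.58396 = 0.9707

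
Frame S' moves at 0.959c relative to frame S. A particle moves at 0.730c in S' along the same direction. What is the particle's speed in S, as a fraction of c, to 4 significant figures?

Relativistic velocity addition: u = (u' + v)/(1 + u'v/c²)
= (0.730 + 0.959)/(1 + 0.730×0.959) = 1.689/1.70007 = 0.9935

u ≈ 0.9935c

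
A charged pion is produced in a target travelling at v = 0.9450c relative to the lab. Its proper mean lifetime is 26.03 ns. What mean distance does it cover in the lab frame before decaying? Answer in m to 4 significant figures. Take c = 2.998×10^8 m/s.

γ = 1/√(1 − 0.9450²) = 3.05745
Dilated lifetime: Δt = γτ₀ = 3.05745 × 26.03 ns = 79.5853 ns
d = vΔt = 0.9450c × 79.5853 ns = 2.83311×10^8 m/s × 7.95853×10^-8 s = 22.55 m

d ≈ 22.55 m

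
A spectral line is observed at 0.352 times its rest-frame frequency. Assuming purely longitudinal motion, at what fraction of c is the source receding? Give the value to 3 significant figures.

f_obs/f_src = √((1−β)/(1+β)) = 0.352  ⇒  (1−β)/(1+β) = 0.12390
β = |1 − D²|/(1 + D²) = |1 − 0.12390|/(1 + 0.12390) = 0.780

β ≈ 0.780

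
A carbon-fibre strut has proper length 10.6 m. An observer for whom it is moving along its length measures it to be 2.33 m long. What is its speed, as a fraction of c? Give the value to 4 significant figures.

γ = L₀/L = 10.6/2.33 = 4.54936
β = √(1 − 1/γ²) = 0.9755

β ≈ 0.9755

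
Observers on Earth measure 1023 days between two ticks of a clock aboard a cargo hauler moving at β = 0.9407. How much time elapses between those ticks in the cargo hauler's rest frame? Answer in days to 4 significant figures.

τ₀ ≈ 347.0 days

γ = 1/√(1 − 0.9407²) = 2.94777
Proper time: τ₀ = Δt/γ = 1023/2.94777 = 347.0 days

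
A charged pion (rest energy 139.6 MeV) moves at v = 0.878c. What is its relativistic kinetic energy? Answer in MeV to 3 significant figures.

K ≈ 152 MeV

γ = 1/√(1 − 0.878²) = 2.0892
K = (γ − 1)m₀c² = (2.0892 − 1) × 139.6 MeV = 1.0892 × 139.6 MeV = 152 MeV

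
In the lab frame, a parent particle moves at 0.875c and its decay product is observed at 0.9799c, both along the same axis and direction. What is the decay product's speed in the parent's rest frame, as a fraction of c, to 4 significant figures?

Inverse velocity addition: u' = (u − v)/(1 − uv/c²)
= (0.9799 − 0.875)/(1 − 0.9799×0.875) = 0.1049/0.142587 = 0.7357

u' ≈ 0.7357c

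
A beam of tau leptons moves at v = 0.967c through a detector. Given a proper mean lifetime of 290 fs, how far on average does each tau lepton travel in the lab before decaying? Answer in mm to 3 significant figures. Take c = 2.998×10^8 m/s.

d ≈ 0.330 mm

γ = 1/√(1 − 0.967²) = 3.9250
Dilated lifetime: Δt = γτ₀ = 3.9250 × 290 fs = 1138.3 fs
d = vΔt = 0.967c × 1138.3 fs = 2.8991×10^8 m/s × 1.1383×10^-12 s = 0.330 mm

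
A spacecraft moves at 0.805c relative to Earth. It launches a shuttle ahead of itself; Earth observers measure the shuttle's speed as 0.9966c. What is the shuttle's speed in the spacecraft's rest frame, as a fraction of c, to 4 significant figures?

u' ≈ 0.9690c

Inverse velocity addition: u' = (u − v)/(1 − uv/c²)
= (0.9966 − 0.805)/(1 − 0.9966×0.805) = 0.1916/0.197737 = 0.9690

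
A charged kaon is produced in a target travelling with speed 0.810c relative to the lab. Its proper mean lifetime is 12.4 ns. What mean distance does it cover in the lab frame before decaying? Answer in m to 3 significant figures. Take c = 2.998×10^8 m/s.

d ≈ 5.13 m

γ = 1/√(1 − 0.810²) = 1.7052
Dilated lifetime: Δt = γτ₀ = 1.7052 × 12.4 ns = 21.145 ns
d = vΔt = 0.810c × 21.145 ns = 2.4284×10^8 m/s × 2.1145×10^-8 s = 5.13 m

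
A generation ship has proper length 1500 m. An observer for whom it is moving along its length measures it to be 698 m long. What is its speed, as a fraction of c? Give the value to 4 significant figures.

β ≈ 0.8851

γ = L₀/L = 1500/698 = 2.14900
β = √(1 − 1/γ²) = 0.8851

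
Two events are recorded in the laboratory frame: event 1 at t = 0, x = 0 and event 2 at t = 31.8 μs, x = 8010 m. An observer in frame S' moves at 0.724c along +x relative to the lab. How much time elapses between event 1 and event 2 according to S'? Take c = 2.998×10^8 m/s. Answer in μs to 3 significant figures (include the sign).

γ = 1/√(1 − 0.724²) = 1.4497
Δt' = γ(Δt − vΔx/c²) = 1.4497 × (31.8 μs − 0.724×8010 m / (2.998×10^8 m/s))
= 1.4497 × (12.456 μs) = 18.1 μs

Δt' ≈ 18.1 μs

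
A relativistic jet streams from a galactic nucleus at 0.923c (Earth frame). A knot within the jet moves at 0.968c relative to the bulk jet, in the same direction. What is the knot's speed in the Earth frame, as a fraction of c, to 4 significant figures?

Relativistic velocity addition: u = (u' + v)/(1 + u'v/c²)
= (0.968 + 0.923)/(1 + 0.968×0.923) = 1.891/1.89346 = 0.9987

u ≈ 0.9987c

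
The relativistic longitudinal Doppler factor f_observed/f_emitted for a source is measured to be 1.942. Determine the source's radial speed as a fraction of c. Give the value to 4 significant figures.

f_obs/f_src = √((1+β)/(1−β)) = 1.942  ⇒  (1+β)/(1−β) = 3.77136
β = |1 − D²|/(1 + D²) = |1 − 3.77136|/(1 + 3.77136) = 0.5808

β ≈ 0.5808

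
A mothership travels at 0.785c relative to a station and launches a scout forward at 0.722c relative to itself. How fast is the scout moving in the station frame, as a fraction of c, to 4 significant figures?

u ≈ 0.9619c

Compose boost 2: (0.722 + 0.785)/(1 + 0.722×0.785) = 1.507/1.56677 = 0.9619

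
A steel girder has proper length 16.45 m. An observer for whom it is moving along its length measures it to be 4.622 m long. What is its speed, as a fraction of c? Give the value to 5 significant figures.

γ = L₀/L = 16.45/4.622 = 3.559065
β = √(1 − 1/γ²) = 0.95972

β ≈ 0.95972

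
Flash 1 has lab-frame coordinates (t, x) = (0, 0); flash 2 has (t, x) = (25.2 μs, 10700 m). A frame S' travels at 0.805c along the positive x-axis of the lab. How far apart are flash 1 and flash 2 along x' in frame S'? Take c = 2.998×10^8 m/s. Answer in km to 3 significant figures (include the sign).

Δx' ≈ 7.78 km

γ = 1/√(1 − 0.805²) = 1.6856
Δx' = γ(Δx − vΔt) = 1.6856 × (10700 m − 0.805×(2.998×10^8 m/s)×25.2×10^-6 s)
= 1.6856 × (4618.3 m) = 7.78 km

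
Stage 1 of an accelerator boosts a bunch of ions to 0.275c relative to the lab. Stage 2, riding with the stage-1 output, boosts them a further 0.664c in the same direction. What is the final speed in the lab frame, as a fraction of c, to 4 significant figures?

u ≈ 0.7940c

Compose boost 2: (0.664 + 0.275)/(1 + 0.664×0.275) = 0.9390/1.18260 = 0.7940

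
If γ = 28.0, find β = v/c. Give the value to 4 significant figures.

β = √(1 − 1/γ²) = √(1 − 1/28.0²) = √(0.998724) = 0.9994

β ≈ 0.9994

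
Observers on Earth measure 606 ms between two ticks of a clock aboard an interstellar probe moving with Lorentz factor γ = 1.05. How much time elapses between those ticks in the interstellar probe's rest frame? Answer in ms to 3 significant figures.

τ₀ ≈ 577 ms

γ = 1.05 (given)
Proper time: τ₀ = Δt/γ = 606/1.05 = 577 ms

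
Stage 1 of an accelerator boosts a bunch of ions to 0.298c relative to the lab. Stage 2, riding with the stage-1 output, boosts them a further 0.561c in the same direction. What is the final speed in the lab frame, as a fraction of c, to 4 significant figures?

Compose boost 2: (0.561 + 0.298)/(1 + 0.561×0.298) = 0.8590/1.16718 = 0.7360

u ≈ 0.7360c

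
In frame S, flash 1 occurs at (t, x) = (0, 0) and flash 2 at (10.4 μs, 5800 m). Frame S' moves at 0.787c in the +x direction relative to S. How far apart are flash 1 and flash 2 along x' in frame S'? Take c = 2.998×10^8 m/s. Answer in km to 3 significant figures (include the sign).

γ = 1/√(1 − 0.787²) = 1.6209
Δx' = γ(Δx − vΔt) = 1.6209 × (5800 m − 0.787×(2.998×10^8 m/s)×10.4×10^-6 s)
= 1.6209 × (3346.2 m) = 5.42 km

Δx' ≈ 5.42 km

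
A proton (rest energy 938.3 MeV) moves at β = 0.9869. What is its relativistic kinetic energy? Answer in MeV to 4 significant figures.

γ = 1/√(1 − 0.9869²) = 6.19835
K = (γ − 1)m₀c² = (6.19835 − 1) × 938.3 MeV = 5.19835 × 938.3 MeV = 4878 MeV

K ≈ 4878 MeV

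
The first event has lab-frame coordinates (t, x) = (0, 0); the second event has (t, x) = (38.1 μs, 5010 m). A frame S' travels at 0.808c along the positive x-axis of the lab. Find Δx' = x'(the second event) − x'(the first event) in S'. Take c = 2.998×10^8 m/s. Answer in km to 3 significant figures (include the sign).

γ = 1/√(1 − 0.808²) = 1.6973
Δx' = γ(Δx − vΔt) = 1.6973 × (5010 m − 0.808×(2.998×10^8 m/s)×38.1×10^-6 s)
= 1.6973 × (-4219.3 m) = -7.16 km

Δx' ≈ -7.16 km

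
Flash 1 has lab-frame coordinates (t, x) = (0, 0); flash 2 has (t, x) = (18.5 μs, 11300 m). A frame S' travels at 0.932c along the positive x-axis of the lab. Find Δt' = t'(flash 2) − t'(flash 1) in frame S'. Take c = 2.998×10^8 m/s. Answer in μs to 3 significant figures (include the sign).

γ = 1/√(1 − 0.932²) = 2.7589
Δt' = γ(Δt − vΔx/c²) = 2.7589 × (18.5 μs − 0.932×11300 m / (2.998×10^8 m/s))
= 2.7589 × (-16.629 μs) = -45.9 μs

Δt' ≈ -45.9 μs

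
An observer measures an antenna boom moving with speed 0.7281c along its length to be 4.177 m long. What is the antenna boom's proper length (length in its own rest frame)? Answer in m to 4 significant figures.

γ = 1/√(1 − 0.7281²) = 1.45885
L₀ = γL = 1.45885 × 4.177 = 6.094 m

L₀ ≈ 6.094 m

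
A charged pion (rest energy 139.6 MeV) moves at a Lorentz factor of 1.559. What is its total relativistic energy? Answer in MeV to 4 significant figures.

E ≈ 217.6 MeV

γ = 1.559 (given)
E = γm₀c² = 1.559 × 139.6 MeV = 217.6 MeV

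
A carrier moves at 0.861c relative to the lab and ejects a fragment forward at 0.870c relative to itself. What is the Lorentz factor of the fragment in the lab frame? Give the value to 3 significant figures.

γ ≈ 6.97

u_lab = (0.870 + 0.861)/(1 + 0.870×0.861) = 1.731/1.74907 = 0.989669
γ = 1/√(1 − 0.989669²) = 6.97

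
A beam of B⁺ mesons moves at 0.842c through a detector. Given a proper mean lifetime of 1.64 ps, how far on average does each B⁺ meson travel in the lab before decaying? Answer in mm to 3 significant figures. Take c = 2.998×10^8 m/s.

γ = 1/√(1 − 0.842²) = 1.8536
Dilated lifetime: Δt = γτ₀ = 1.8536 × 1.64 ps = 3.0400 ps
d = vΔt = 0.842c × 3.0400 ps = 2.5243×10^8 m/s × 3.0400×10^-12 s = 0.767 mm

d ≈ 0.767 mm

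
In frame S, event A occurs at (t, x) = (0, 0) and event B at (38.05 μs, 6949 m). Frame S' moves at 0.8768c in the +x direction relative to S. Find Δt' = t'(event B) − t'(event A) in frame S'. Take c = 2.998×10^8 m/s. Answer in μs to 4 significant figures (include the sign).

γ = 1/√(1 − 0.8768²) = 2.07963
Δt' = γ(Δt − vΔx/c²) = 2.07963 × (38.05 μs − 0.8768×6949 m / (2.998×10^8 m/s))
= 2.07963 × (17.7268 μs) = 36.87 μs

Δt' ≈ 36.87 μs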